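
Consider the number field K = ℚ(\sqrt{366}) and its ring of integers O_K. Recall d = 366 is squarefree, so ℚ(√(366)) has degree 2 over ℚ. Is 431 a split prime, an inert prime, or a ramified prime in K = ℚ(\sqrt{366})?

split

Since 366 ≢ 1 mod 4, the ring of integers is ℤ[√366] with discriminant 4·366 = 1464.
431 ∤ 1464, so 431 is unramified.
Compute (366/431) via Euler: 366^((431-1)/2) mod 431 = 1, so (366/431) = 1.
d is a quadratic residue mod p, hence 431 splits in O_K.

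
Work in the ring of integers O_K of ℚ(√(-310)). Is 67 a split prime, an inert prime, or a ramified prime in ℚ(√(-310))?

67 splits in O_K

-310 mod 4 = 2, hence disc K = 4·(-310) = -1240 and O_K = ℤ[√-310].
67 ∤ -1240, so 67 is unramified.
Compute (-310/67) via Euler: 25^((67-1)/2) mod 67 = 1, so (-310/67) = 1.
(-310/67) = 1, so 67 splits.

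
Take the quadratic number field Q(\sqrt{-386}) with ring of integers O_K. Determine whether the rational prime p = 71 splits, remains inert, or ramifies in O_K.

-386 mod 4 = 2, hence disc K = 4·(-386) = -1544 and O_K = ℤ[√-386].
Since gcd(71, -1544) = 1 the prime 71 does not ramify.
(-386/71) = 40^35 mod 71 = 1, giving Legendre symbol 1.
d is a quadratic residue mod p, hence 71 splits in O_K.

split — (71) = 𝔭₁𝔭₂ with 𝔭₁ ≠ 𝔭₂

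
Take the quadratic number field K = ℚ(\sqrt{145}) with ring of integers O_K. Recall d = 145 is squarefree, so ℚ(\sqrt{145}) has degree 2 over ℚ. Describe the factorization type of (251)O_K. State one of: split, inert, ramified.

251 remains inert

d = 145 ≡ 1 (mod 4), so O_K = ℤ[(1+√145)/2] and disc(K) = d = 145.
251 ∤ 145, so 251 is unramified.
(145/251) = 145^125 mod 251 = 250, giving Legendre symbol -1.
Legendre symbol -1 ⇒ 251 is inert.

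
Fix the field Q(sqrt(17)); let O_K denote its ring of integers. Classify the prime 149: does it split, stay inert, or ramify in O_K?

split — (149) = 𝔭₁𝔭₂ with 𝔭₁ ≠ 𝔭₂

Since 17 ≡ 1 mod 4, the ring of integers is ℤ[(1+√17)/2] with discriminant 17.
Since gcd(149, 17) = 1 the prime 149 does not ramify.
Compute (17/149) via Euler: 17^((149-1)/2) mod 149 = 1, so (17/149) = 1.
(17/149) = 1, so 149 splits.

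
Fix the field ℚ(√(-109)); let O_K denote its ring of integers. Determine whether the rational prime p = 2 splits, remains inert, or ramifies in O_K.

ramified — (2) = 𝔭²

-109 mod 4 = 3, hence disc K = 4·(-109) = -436 and O_K = ℤ[√-109].
Ramification test: 2 | -436. The prime 2 ramifies in K.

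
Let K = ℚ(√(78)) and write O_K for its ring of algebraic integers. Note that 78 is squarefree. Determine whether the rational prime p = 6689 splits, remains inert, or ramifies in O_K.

d = 78 ≡ 2 (mod 4), so O_K = ℤ[√78] and disc(K) = 4d = 312.
Since gcd(6689, 312) = 1 the prime 6689 does not ramify.
(78/6689) = 78^3344 mod 6689 = 1, giving Legendre symbol 1.
Legendre symbol 1 ⇒ 6689 is split.

split — (6689) = 𝔭₁𝔭₂ with 𝔭₁ ≠ 𝔭₂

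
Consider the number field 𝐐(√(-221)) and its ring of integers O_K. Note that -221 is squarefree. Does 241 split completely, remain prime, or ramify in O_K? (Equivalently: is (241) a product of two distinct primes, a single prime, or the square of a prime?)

241 splits in O_K

d = -221 ≡ 3 (mod 4), so O_K = ℤ[√-221] and disc(K) = 4d = -884.
Since gcd(241, -884) = 1 the prime 241 does not ramify.
Euler's criterion: (-221)^120 mod 241 = 1. Thus (-221|241) = 1.
d is a quadratic residue mod p, hence 241 splits in O_K.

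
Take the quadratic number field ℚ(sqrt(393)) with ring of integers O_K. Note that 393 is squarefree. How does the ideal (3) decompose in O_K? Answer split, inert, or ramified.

d = 393 ≡ 1 (mod 4), so O_K = ℤ[(1+√393)/2] and disc(K) = d = 393.
Ramification test: 3 | 393. The prime 3 ramifies in K.

ramified — (3) = 𝔭²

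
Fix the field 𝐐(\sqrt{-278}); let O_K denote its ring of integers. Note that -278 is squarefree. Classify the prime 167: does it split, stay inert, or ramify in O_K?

-278 mod 4 = 2, hence disc K = 4·(-278) = -1112 and O_K = ℤ[√-278].
Since gcd(167, -1112) = 1 the prime 167 does not ramify.
(-278/167) = 56^83 mod 167 = 1, giving Legendre symbol 1.
d is a quadratic residue mod p, hence 167 splits in O_K.

split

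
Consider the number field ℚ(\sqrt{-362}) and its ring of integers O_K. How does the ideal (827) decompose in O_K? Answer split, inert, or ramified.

-362 mod 4 = 2, hence disc K = 4·(-362) = -1448 and O_K = ℤ[√-362].
827 ∤ -1448, so 827 is unramified.
(-362/827) = 465^413 mod 827 = 826, giving Legendre symbol -1.
(-362/827) = -1, so 827 is inert.

inert — (827) stays prime in O_K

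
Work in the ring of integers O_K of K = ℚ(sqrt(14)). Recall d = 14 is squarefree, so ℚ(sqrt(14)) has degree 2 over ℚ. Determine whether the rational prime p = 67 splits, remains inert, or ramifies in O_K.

p splits

14 mod 4 = 2, hence disc K = 4·14 = 56 and O_K = ℤ[√14].
67 ∤ 56, so 67 is unramified.
Compute (14/67) via Euler: 14^((67-1)/2) mod 67 = 1, so (14/67) = 1.
(14/67) = 1, so 67 splits.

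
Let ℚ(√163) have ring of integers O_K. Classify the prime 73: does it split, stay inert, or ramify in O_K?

Since 163 ≢ 1 mod 4, the ring of integers is ℤ[√163] with discriminant 4·163 = 652.
disc(K) = 652 is not divisible by 73; 73 is unramified.
(163/73) = 17^36 mod 73 = 72, giving Legendre symbol -1.
Legendre symbol -1 ⇒ 73 is inert.

remains prime (inert)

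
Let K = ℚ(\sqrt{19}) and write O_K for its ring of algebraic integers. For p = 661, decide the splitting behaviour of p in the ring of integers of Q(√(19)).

d = 19 ≡ 3 (mod 4), so O_K = ℤ[√19] and disc(K) = 4d = 76.
661 ∤ 76, so 661 is unramified.
(19/661) = 19^330 mod 661 = 660, giving Legendre symbol -1.
(19/661) = -1, so 661 is inert.

inert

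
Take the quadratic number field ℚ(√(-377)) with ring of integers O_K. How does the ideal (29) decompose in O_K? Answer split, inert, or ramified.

ramified — (29) = 𝔭²

d = -377 ≡ 3 (mod 4), so O_K = ℤ[√-377] and disc(K) = 4d = -1508.
29 divides disc(K) = -1508, so 29 ramifies.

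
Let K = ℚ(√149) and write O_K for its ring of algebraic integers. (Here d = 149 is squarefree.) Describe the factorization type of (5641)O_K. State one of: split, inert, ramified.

p is inert

d = 149 ≡ 1 (mod 4), so O_K = ℤ[(1+√149)/2] and disc(K) = d = 149.
Since gcd(5641, 149) = 1 the prime 5641 does not ramify.
Legendre symbol by Euler's criterion: (149/5641) ≡ 149^2820 ≡ 5640 (mod 5641), i.e. (149/5641) = -1.
(149/5641) = -1, so 5641 is inert.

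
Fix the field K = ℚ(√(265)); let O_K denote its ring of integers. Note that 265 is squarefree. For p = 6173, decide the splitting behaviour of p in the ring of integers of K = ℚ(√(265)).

Since 265 ≡ 1 mod 4, the ring of integers is ℤ[(1+√265)/2] with discriminant 265.
disc(K) = 265 is not divisible by 6173; 6173 is unramified.
Euler's criterion: 265^3086 mod 6173 = 6172. Thus (265|6173) = -1.
d is a non-residue mod p, hence 6173 remains inert in O_K.

6173 remains inert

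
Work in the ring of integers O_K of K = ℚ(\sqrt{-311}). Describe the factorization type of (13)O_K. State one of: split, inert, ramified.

d = -311 ≡ 1 (mod 4), so O_K = ℤ[(1+√-311)/2] and disc(K) = d = -311.
13 ∤ -311, so 13 is unramified.
Euler's criterion: (-311)^6 mod 13 = 1. Thus (-311|13) = 1.
(-311/13) = 1, so 13 splits.

splits completely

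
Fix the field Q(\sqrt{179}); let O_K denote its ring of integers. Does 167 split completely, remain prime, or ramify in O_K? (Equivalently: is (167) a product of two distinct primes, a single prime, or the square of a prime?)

p splits

179 mod 4 = 3, hence disc K = 4·179 = 716 and O_K = ℤ[√179].
Since gcd(167, 716) = 1 the prime 167 does not ramify.
Compute (179/167) via Euler: 12^((167-1)/2) mod 167 = 1, so (179/167) = 1.
(179/167) = 1, so 167 splits.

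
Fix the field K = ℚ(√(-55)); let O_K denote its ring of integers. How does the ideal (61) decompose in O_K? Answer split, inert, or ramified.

-55 mod 4 = 1, hence disc K = -55 and O_K = ℤ[(1+√-55)/2].
61 ∤ -55, so 61 is unramified.
Legendre symbol by Euler's criterion: (-55/61) ≡ (-55)^30 ≡ 60 (mod 61), i.e. (-55/61) = -1.
d is a non-residue mod p, hence 61 remains inert in O_K.

61 remains inert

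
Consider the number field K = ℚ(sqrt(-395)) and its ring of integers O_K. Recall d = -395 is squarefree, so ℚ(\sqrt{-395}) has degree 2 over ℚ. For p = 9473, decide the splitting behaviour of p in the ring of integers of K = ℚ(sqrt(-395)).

d = -395 ≡ 1 (mod 4), so O_K = ℤ[(1+√-395)/2] and disc(K) = d = -395.
disc(K) = -395 is not divisible by 9473; 9473 is unramified.
Compute (-395/9473) via Euler: 9078^((9473-1)/2) mod 9473 = 9472, so (-395/9473) = -1.
d is a non-residue mod p, hence 9473 remains inert in O_K.

p is inert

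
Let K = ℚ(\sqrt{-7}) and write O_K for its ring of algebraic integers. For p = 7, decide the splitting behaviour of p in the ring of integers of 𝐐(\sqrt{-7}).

-7 mod 4 = 1, hence disc K = -7 and O_K = ℤ[(1+√-7)/2].
disc(K) = -7 = 7·(-1), so p = 7 is ramified.

ramifies in O_K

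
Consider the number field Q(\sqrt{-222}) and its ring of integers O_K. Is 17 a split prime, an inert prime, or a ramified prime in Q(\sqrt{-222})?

p splits

-222 mod 4 = 2, hence disc K = 4·(-222) = -888 and O_K = ℤ[√-222].
Since gcd(17, -888) = 1 the prime 17 does not ramify.
Euler's criterion: (-222)^8 mod 17 = 1. Thus (-222|17) = 1.
d is a quadratic residue mod p, hence 17 splits in O_K.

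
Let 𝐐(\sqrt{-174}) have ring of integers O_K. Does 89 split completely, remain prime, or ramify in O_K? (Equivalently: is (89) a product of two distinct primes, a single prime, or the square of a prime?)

splits completely

Since -174 ≢ 1 mod 4, the ring of integers is ℤ[√-174] with discriminant 4·(-174) = -696.
disc(K) = -696 is not divisible by 89; 89 is unramified.
(-174/89) = 4^44 mod 89 = 1, giving Legendre symbol 1.
Legendre symbol 1 ⇒ 89 is split.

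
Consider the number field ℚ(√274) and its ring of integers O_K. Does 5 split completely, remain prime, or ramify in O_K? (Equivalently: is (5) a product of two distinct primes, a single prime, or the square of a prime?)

274 mod 4 = 2, hence disc K = 4·274 = 1096 and O_K = ℤ[√274].
disc(K) = 1096 is not divisible by 5; 5 is unramified.
(274/5) = 4^2 mod 5 = 1, giving Legendre symbol 1.
Legendre symbol 1 ⇒ 5 is split.

p splits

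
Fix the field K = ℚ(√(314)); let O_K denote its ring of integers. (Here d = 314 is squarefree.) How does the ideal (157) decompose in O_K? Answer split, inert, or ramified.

ramified

Since 314 ≢ 1 mod 4, the ring of integers is ℤ[√314] with discriminant 4·314 = 1256.
disc(K) = 1256 = 157·8, so p = 157 is ramified.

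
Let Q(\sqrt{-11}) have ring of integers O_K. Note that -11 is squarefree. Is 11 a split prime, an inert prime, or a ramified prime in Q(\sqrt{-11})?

d = -11 ≡ 1 (mod 4), so O_K = ℤ[(1+√-11)/2] and disc(K) = d = -11.
11 divides disc(K) = -11, so 11 ramifies.

ramifies in O_K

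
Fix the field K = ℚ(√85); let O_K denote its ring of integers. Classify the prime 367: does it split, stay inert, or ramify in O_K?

split — (367) = 𝔭₁𝔭₂ with 𝔭₁ ≠ 𝔭₂

d = 85 ≡ 1 (mod 4), so O_K = ℤ[(1+√85)/2] and disc(K) = d = 85.
disc(K) = 85 is not divisible by 367; 367 is unramified.
Euler's criterion: 85^183 mod 367 = 1. Thus (85|367) = 1.
(85/367) = 1, so 367 splits.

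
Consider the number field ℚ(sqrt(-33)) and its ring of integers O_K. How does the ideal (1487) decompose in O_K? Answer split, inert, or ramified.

1487 remains inert

d = -33 ≡ 3 (mod 4), so O_K = ℤ[√-33] and disc(K) = 4d = -132.
disc(K) = -132 is not divisible by 1487; 1487 is unramified.
Legendre symbol by Euler's criterion: (-33/1487) ≡ (-33)^743 ≡ 1486 (mod 1487), i.e. (-33/1487) = -1.
d is a non-residue mod p, hence 1487 remains inert in O_K.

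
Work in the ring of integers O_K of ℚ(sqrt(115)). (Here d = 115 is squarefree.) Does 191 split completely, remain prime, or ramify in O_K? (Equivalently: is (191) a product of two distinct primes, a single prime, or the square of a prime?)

p splits

d = 115 ≡ 3 (mod 4), so O_K = ℤ[√115] and disc(K) = 4d = 460.
disc(K) = 460 is not divisible by 191; 191 is unramified.
Compute (115/191) via Euler: 115^((191-1)/2) mod 191 = 1, so (115/191) = 1.
(115/191) = 1, so 191 splits.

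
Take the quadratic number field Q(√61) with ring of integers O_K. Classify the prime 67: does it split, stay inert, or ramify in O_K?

d = 61 ≡ 1 (mod 4), so O_K = ℤ[(1+√61)/2] and disc(K) = d = 61.
67 ∤ 61, so 67 is unramified.
Legendre symbol by Euler's criterion: (61/67) ≡ 61^33 ≡ 66 (mod 67), i.e. (61/67) = -1.
(61/67) = -1, so 67 is inert.

inert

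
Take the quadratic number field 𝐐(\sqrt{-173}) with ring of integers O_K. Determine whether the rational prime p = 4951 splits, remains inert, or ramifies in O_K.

4951 splits in O_K

-173 mod 4 = 3, hence disc K = 4·(-173) = -692 and O_K = ℤ[√-173].
disc(K) = -692 is not divisible by 4951; 4951 is unramified.
(-173/4951) = 4778^2475 mod 4951 = 1, giving Legendre symbol 1.
Legendre symbol 1 ⇒ 4951 is split.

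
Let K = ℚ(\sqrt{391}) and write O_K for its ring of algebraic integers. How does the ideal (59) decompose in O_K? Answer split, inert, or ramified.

59 remains inert

d = 391 ≡ 3 (mod 4), so O_K = ℤ[√391] and disc(K) = 4d = 1564.
Since gcd(59, 1564) = 1 the prime 59 does not ramify.
Compute (391/59) via Euler: 37^((59-1)/2) mod 59 = 58, so (391/59) = -1.
d is a non-residue mod p, hence 59 remains inert in O_K.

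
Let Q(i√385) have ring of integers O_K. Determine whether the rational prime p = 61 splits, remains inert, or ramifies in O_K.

61 splits in O_K

d = -385 ≡ 3 (mod 4), so O_K = ℤ[√-385] and disc(K) = 4d = -1540.
61 ∤ -1540, so 61 is unramified.
Legendre symbol by Euler's criterion: (-385/61) ≡ (-385)^30 ≡ 1 (mod 61), i.e. (-385/61) = 1.
(-385/61) = 1, so 61 splits.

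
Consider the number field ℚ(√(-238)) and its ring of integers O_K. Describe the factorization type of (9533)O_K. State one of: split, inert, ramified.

split

-238 mod 4 = 2, hence disc K = 4·(-238) = -952 and O_K = ℤ[√-238].
9533 ∤ -952, so 9533 is unramified.
Euler's criterion: (-238)^4766 mod 9533 = 1. Thus (-238|9533) = 1.
Legendre symbol 1 ⇒ 9533 is split.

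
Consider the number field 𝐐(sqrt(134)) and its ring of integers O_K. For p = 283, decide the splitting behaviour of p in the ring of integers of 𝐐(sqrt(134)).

283 splits in O_K

d = 134 ≡ 2 (mod 4), so O_K = ℤ[√134] and disc(K) = 4d = 536.
283 ∤ 536, so 283 is unramified.
(134/283) = 134^141 mod 283 = 1, giving Legendre symbol 1.
(134/283) = 1, so 283 splits.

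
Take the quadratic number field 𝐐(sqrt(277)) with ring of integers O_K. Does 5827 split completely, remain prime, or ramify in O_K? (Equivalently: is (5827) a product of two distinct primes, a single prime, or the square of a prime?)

277 mod 4 = 1, hence disc K = 277 and O_K = ℤ[(1+√277)/2].
Since gcd(5827, 277) = 1 the prime 5827 does not ramify.
Legendre symbol by Euler's criterion: (277/5827) ≡ 277^2913 ≡ 1 (mod 5827), i.e. (277/5827) = 1.
(277/5827) = 1, so 5827 splits.

5827 splits in O_K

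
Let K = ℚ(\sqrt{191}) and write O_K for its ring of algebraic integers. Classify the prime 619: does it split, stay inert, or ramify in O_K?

619 remains inert

191 mod 4 = 3, hence disc K = 4·191 = 764 and O_K = ℤ[√191].
619 ∤ 764, so 619 is unramified.
(191/619) = 191^309 mod 619 = 618, giving Legendre symbol -1.
Legendre symbol -1 ⇒ 619 is inert.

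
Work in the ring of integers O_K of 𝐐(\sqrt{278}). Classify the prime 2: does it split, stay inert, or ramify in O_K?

ramified — (2) = 𝔭²

278 mod 4 = 2, hence disc K = 4·278 = 1112 and O_K = ℤ[√278].
disc(K) = 1112 = 2·556, so p = 2 is ramified.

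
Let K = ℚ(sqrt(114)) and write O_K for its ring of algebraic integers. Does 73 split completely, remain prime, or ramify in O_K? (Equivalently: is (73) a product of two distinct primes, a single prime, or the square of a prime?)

Since 114 ≢ 1 mod 4, the ring of integers is ℤ[√114] with discriminant 4·114 = 456.
73 ∤ 456, so 73 is unramified.
Compute (114/73) via Euler: 41^((73-1)/2) mod 73 = 1, so (114/73) = 1.
d is a quadratic residue mod p, hence 73 splits in O_K.

split — (73) = 𝔭₁𝔭₂ with 𝔭₁ ≠ 𝔭₂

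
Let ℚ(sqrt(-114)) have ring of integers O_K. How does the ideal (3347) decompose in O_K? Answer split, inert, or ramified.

-114 mod 4 = 2, hence disc K = 4·(-114) = -456 and O_K = ℤ[√-114].
3347 ∤ -456, so 3347 is unramified.
(-114/3347) = 3233^1673 mod 3347 = 1, giving Legendre symbol 1.
d is a quadratic residue mod p, hence 3347 splits in O_K.

split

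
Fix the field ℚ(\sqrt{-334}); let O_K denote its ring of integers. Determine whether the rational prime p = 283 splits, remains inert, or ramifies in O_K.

d = -334 ≡ 2 (mod 4), so O_K = ℤ[√-334] and disc(K) = 4d = -1336.
283 ∤ -1336, so 283 is unramified.
Legendre symbol by Euler's criterion: (-334/283) ≡ (-334)^141 ≡ 282 (mod 283), i.e. (-334/283) = -1.
Legendre symbol -1 ⇒ 283 is inert.

283 remains inert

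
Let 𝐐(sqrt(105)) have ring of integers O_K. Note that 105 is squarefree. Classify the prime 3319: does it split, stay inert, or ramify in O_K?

d = 105 ≡ 1 (mod 4), so O_K = ℤ[(1+√105)/2] and disc(K) = d = 105.
3319 ∤ 105, so 3319 is unramified.
Euler's criterion: 105^1659 mod 3319 = 1. Thus (105|3319) = 1.
d is a quadratic residue mod p, hence 3319 splits in O_K.

splits completely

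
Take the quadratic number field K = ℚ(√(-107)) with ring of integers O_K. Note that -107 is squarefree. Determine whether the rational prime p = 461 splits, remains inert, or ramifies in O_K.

Since -107 ≡ 1 mod 4, the ring of integers is ℤ[(1+√-107)/2] with discriminant -107.
461 ∤ -107, so 461 is unramified.
Legendre symbol by Euler's criterion: (-107/461) ≡ (-107)^230 ≡ 1 (mod 461), i.e. (-107/461) = 1.
(-107/461) = 1, so 461 splits.

p splits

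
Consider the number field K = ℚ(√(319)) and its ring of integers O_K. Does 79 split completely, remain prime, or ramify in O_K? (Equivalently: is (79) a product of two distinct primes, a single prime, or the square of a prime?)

d = 319 ≡ 3 (mod 4), so O_K = ℤ[√319] and disc(K) = 4d = 1276.
disc(K) = 1276 is not divisible by 79; 79 is unramified.
Compute (319/79) via Euler: 3^((79-1)/2) mod 79 = 78, so (319/79) = -1.
(319/79) = -1, so 79 is inert.

remains prime (inert)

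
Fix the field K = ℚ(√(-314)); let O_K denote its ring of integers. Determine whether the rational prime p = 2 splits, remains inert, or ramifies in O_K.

d = -314 ≡ 2 (mod 4), so O_K = ℤ[√-314] and disc(K) = 4d = -1256.
Ramification test: 2 | -1256. The prime 2 ramifies in K.

ramified — (2) = 𝔭²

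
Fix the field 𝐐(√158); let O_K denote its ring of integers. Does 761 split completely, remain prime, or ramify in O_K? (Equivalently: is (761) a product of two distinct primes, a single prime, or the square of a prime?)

splits completely

Since 158 ≢ 1 mod 4, the ring of integers is ℤ[√158] with discriminant 4·158 = 632.
Since gcd(761, 632) = 1 the prime 761 does not ramify.
(158/761) = 158^380 mod 761 = 1, giving Legendre symbol 1.
(158/761) = 1, so 761 splits.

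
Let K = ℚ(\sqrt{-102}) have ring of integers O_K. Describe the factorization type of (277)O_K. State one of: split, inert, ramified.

Since -102 ≢ 1 mod 4, the ring of integers is ℤ[√-102] with discriminant 4·(-102) = -408.
disc(K) = -408 is not divisible by 277; 277 is unramified.
Legendre symbol by Euler's criterion: (-102/277) ≡ (-102)^138 ≡ 1 (mod 277), i.e. (-102/277) = 1.
(-102/277) = 1, so 277 splits.

277 splits in O_K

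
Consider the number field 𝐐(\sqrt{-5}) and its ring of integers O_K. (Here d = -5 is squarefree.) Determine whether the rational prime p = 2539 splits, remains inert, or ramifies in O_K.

p is inert

Since -5 ≢ 1 mod 4, the ring of integers is ℤ[√-5] with discriminant 4·(-5) = -20.
Since gcd(2539, -20) = 1 the prime 2539 does not ramify.
Euler's criterion: (-5)^1269 mod 2539 = 2538. Thus (-5|2539) = -1.
Legendre symbol -1 ⇒ 2539 is inert.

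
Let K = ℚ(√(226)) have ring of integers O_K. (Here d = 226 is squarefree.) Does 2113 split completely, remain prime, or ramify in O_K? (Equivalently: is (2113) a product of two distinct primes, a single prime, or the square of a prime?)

Since 226 ≢ 1 mod 4, the ring of integers is ℤ[√226] with discriminant 4·226 = 904.
2113 ∤ 904, so 2113 is unramified.
Compute (226/2113) via Euler: 226^((2113-1)/2) mod 2113 = 2112, so (226/2113) = -1.
d is a non-residue mod p, hence 2113 remains inert in O_K.

2113 remains inert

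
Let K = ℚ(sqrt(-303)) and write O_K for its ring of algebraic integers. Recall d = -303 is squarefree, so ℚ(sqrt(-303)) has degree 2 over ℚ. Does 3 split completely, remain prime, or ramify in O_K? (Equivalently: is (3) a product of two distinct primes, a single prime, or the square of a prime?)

ramifies in O_K

d = -303 ≡ 1 (mod 4), so O_K = ℤ[(1+√-303)/2] and disc(K) = d = -303.
3 divides disc(K) = -303, so 3 ramifies.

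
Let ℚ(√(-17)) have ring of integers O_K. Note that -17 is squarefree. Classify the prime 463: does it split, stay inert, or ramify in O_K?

d = -17 ≡ 3 (mod 4), so O_K = ℤ[√-17] and disc(K) = 4d = -68.
463 ∤ -68, so 463 is unramified.
Compute (-17/463) via Euler: 446^((463-1)/2) mod 463 = 462, so (-17/463) = -1.
(-17/463) = -1, so 463 is inert.

inert — (463) stays prime in O_K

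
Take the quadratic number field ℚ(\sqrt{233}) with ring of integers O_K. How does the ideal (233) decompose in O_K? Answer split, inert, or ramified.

Since 233 ≡ 1 mod 4, the ring of integers is ℤ[(1+√233)/2] with discriminant 233.
Ramification test: 233 | 233. The prime 233 ramifies in K.

ramified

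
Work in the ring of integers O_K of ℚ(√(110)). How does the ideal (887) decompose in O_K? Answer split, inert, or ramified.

inert — (887) stays prime in O_K

Since 110 ≢ 1 mod 4, the ring of integers is ℤ[√110] with discriminant 4·110 = 440.
disc(K) = 440 is not divisible by 887; 887 is unramified.
Legendre symbol by Euler's criterion: (110/887) ≡ 110^443 ≡ 886 (mod 887), i.e. (110/887) = -1.
Legendre symbol -1 ⇒ 887 is inert.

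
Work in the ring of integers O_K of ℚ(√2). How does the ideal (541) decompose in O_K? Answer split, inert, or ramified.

p is inert

Since 2 ≢ 1 mod 4, the ring of integers is ℤ[√2] with discriminant 4·2 = 8.
Since gcd(541, 8) = 1 the prime 541 does not ramify.
Compute (2/541) via Euler: 2^((541-1)/2) mod 541 = 540, so (2/541) = -1.
d is a non-residue mod p, hence 541 remains inert in O_K.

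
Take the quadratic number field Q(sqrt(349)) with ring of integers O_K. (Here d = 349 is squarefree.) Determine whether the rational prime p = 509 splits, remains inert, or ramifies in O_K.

d = 349 ≡ 1 (mod 4), so O_K = ℤ[(1+√349)/2] and disc(K) = d = 349.
disc(K) = 349 is not divisible by 509; 509 is unramified.
Legendre symbol by Euler's criterion: (349/509) ≡ 349^254 ≡ 508 (mod 509), i.e. (349/509) = -1.
d is a non-residue mod p, hence 509 remains inert in O_K.

inert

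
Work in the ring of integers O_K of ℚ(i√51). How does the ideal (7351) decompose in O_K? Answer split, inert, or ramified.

inert — (7351) stays prime in O_K

-51 mod 4 = 1, hence disc K = -51 and O_K = ℤ[(1+√-51)/2].
7351 ∤ -51, so 7351 is unramified.
Legendre symbol by Euler's criterion: (-51/7351) ≡ (-51)^3675 ≡ 7350 (mod 7351), i.e. (-51/7351) = -1.
(-51/7351) = -1, so 7351 is inert.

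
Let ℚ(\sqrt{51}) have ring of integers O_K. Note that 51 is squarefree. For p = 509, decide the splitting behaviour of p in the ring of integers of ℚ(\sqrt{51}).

51 mod 4 = 3, hence disc K = 4·51 = 204 and O_K = ℤ[√51].
disc(K) = 204 is not divisible by 509; 509 is unramified.
(51/509) = 51^254 mod 509 = 508, giving Legendre symbol -1.
(51/509) = -1, so 509 is inert.

p is inert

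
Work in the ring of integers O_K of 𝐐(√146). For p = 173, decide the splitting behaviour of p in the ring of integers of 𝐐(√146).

inert

d = 146 ≡ 2 (mod 4), so O_K = ℤ[√146] and disc(K) = 4d = 584.
Since gcd(173, 584) = 1 the prime 173 does not ramify.
Compute (146/173) via Euler: 146^((173-1)/2) mod 173 = 172, so (146/173) = -1.
(146/173) = -1, so 173 is inert.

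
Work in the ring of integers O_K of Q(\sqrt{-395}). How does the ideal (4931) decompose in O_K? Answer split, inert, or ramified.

remains prime (inert)

d = -395 ≡ 1 (mod 4), so O_K = ℤ[(1+√-395)/2] and disc(K) = d = -395.
4931 ∤ -395, so 4931 is unramified.
(-395/4931) = 4536^2465 mod 4931 = 4930, giving Legendre symbol -1.
(-395/4931) = -1, so 4931 is inert.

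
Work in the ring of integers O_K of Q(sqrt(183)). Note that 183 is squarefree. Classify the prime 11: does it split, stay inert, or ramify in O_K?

Since 183 ≢ 1 mod 4, the ring of integers is ℤ[√183] with discriminant 4·183 = 732.
11 ∤ 732, so 11 is unramified.
(183/11) = 7^5 mod 11 = 10, giving Legendre symbol -1.
(183/11) = -1, so 11 is inert.

inert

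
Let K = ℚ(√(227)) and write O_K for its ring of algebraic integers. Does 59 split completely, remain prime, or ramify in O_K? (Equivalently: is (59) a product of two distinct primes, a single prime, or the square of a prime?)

Since 227 ≢ 1 mod 4, the ring of integers is ℤ[√227] with discriminant 4·227 = 908.
59 ∤ 908, so 59 is unramified.
Compute (227/59) via Euler: 50^((59-1)/2) mod 59 = 58, so (227/59) = -1.
d is a non-residue mod p, hence 59 remains inert in O_K.

59 remains inert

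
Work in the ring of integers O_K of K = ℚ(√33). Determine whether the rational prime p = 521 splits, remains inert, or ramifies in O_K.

inert

d = 33 ≡ 1 (mod 4), so O_K = ℤ[(1+√33)/2] and disc(K) = d = 33.
521 ∤ 33, so 521 is unramified.
Euler's criterion: 33^260 mod 521 = 520. Thus (33|521) = -1.
(33/521) = -1, so 521 is inert.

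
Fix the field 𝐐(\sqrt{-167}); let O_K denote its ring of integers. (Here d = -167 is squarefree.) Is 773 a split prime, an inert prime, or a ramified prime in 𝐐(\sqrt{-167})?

Since -167 ≡ 1 mod 4, the ring of integers is ℤ[(1+√-167)/2] with discriminant -167.
Since gcd(773, -167) = 1 the prime 773 does not ramify.
Euler's criterion: (-167)^386 mod 773 = 772. Thus (-167|773) = -1.
Legendre symbol -1 ⇒ 773 is inert.

p is inert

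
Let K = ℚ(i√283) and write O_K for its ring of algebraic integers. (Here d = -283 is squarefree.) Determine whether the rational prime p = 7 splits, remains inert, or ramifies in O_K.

-283 mod 4 = 1, hence disc K = -283 and O_K = ℤ[(1+√-283)/2].
7 ∤ -283, so 7 is unramified.
Compute (-283/7) via Euler: 4^((7-1)/2) mod 7 = 1, so (-283/7) = 1.
(-283/7) = 1, so 7 splits.

splits completely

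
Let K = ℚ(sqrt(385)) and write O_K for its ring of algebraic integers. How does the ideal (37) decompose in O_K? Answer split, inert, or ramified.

remains prime (inert)

Since 385 ≡ 1 mod 4, the ring of integers is ℤ[(1+√385)/2] with discriminant 385.
Since gcd(37, 385) = 1 the prime 37 does not ramify.
Compute (385/37) via Euler: 15^((37-1)/2) mod 37 = 36, so (385/37) = -1.
(385/37) = -1, so 37 is inert.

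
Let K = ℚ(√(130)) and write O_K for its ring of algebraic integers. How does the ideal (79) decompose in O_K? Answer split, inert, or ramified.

split

Since 130 ≢ 1 mod 4, the ring of integers is ℤ[√130] with discriminant 4·130 = 520.
79 ∤ 520, so 79 is unramified.
(130/79) = 51^39 mod 79 = 1, giving Legendre symbol 1.
Legendre symbol 1 ⇒ 79 is split.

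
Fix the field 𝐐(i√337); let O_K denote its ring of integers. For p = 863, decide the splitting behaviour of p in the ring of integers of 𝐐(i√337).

-337 mod 4 = 3, hence disc K = 4·(-337) = -1348 and O_K = ℤ[√-337].
Since gcd(863, -1348) = 1 the prime 863 does not ramify.
(-337/863) = 526^431 mod 863 = 862, giving Legendre symbol -1.
d is a non-residue mod p, hence 863 remains inert in O_K.

863 remains inert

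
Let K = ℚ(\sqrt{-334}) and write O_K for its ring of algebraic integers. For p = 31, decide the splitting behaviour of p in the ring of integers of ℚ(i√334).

d = -334 ≡ 2 (mod 4), so O_K = ℤ[√-334] and disc(K) = 4d = -1336.
31 ∤ -1336, so 31 is unramified.
Compute (-334/31) via Euler: 7^((31-1)/2) mod 31 = 1, so (-334/31) = 1.
Legendre symbol 1 ⇒ 31 is split.

split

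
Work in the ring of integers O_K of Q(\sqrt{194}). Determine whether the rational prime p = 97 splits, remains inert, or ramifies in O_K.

194 mod 4 = 2, hence disc K = 4·194 = 776 and O_K = ℤ[√194].
Ramification test: 97 | 776. The prime 97 ramifies in K.

97 is ramified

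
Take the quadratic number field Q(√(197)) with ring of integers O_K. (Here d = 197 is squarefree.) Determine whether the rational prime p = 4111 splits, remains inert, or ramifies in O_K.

197 mod 4 = 1, hence disc K = 197 and O_K = ℤ[(1+√197)/2].
Since gcd(4111, 197) = 1 the prime 4111 does not ramify.
(197/4111) = 197^2055 mod 4111 = 1, giving Legendre symbol 1.
(197/4111) = 1, so 4111 splits.

p splits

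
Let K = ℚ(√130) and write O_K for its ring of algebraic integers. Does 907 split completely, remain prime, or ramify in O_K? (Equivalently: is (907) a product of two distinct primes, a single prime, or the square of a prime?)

Since 130 ≢ 1 mod 4, the ring of integers is ℤ[√130] with discriminant 4·130 = 520.
disc(K) = 520 is not divisible by 907; 907 is unramified.
Euler's criterion: 130^453 mod 907 = 1. Thus (130|907) = 1.
d is a quadratic residue mod p, hence 907 splits in O_K.

splits completely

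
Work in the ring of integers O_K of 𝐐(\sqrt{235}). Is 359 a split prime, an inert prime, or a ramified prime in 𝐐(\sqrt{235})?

359 splits in O_K

Since 235 ≢ 1 mod 4, the ring of integers is ℤ[√235] with discriminant 4·235 = 940.
disc(K) = 940 is not divisible by 359; 359 is unramified.
Euler's criterion: 235^179 mod 359 = 1. Thus (235|359) = 1.
Legendre symbol 1 ⇒ 359 is split.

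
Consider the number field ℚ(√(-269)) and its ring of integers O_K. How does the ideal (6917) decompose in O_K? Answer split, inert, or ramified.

6917 remains inert

-269 mod 4 = 3, hence disc K = 4·(-269) = -1076 and O_K = ℤ[√-269].
Since gcd(6917, -1076) = 1 the prime 6917 does not ramify.
Compute (-269/6917) via Euler: 6648^((6917-1)/2) mod 6917 = 6916, so (-269/6917) = -1.
Legendre symbol -1 ⇒ 6917 is inert.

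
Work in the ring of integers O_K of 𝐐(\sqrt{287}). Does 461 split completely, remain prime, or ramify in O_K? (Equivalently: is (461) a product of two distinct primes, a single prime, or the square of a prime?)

d = 287 ≡ 3 (mod 4), so O_K = ℤ[√287] and disc(K) = 4d = 1148.
disc(K) = 1148 is not divisible by 461; 461 is unramified.
Compute (287/461) via Euler: 287^((461-1)/2) mod 461 = 460, so (287/461) = -1.
(287/461) = -1, so 461 is inert.

remains prime (inert)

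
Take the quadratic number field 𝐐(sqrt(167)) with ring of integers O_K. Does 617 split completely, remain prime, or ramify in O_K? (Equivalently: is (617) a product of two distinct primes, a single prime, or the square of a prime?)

617 splits in O_K

Since 167 ≢ 1 mod 4, the ring of integers is ℤ[√167] with discriminant 4·167 = 668.
disc(K) = 668 is not divisible by 617; 617 is unramified.
Legendre symbol by Euler's criterion: (167/617) ≡ 167^308 ≡ 1 (mod 617), i.e. (167/617) = 1.
(167/617) = 1, so 617 splits.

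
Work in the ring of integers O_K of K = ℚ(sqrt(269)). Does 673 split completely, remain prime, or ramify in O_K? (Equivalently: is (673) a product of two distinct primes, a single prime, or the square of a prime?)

269 mod 4 = 1, hence disc K = 269 and O_K = ℤ[(1+√269)/2].
disc(K) = 269 is not divisible by 673; 673 is unramified.
Euler's criterion: 269^336 mod 673 = 672. Thus (269|673) = -1.
Legendre symbol -1 ⇒ 673 is inert.

673 remains inert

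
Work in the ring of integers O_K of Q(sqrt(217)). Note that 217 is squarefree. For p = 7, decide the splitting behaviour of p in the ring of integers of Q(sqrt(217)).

Since 217 ≡ 1 mod 4, the ring of integers is ℤ[(1+√217)/2] with discriminant 217.
disc(K) = 217 = 7·31, so p = 7 is ramified.

ramified — (7) = 𝔭²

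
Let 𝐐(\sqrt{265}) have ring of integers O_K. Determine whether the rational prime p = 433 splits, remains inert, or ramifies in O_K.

Since 265 ≡ 1 mod 4, the ring of integers is ℤ[(1+√265)/2] with discriminant 265.
disc(K) = 265 is not divisible by 433; 433 is unramified.
Compute (265/433) via Euler: 265^((433-1)/2) mod 433 = 432, so (265/433) = -1.
(265/433) = -1, so 433 is inert.

433 remains inert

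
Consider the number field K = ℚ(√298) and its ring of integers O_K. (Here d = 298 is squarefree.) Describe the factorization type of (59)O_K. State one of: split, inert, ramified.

d = 298 ≡ 2 (mod 4), so O_K = ℤ[√298] and disc(K) = 4d = 1192.
Since gcd(59, 1192) = 1 the prime 59 does not ramify.
Compute (298/59) via Euler: 3^((59-1)/2) mod 59 = 1, so (298/59) = 1.
Legendre symbol 1 ⇒ 59 is split.

split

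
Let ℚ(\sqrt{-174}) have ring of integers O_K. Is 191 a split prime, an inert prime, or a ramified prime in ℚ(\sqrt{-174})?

Since -174 ≢ 1 mod 4, the ring of integers is ℤ[√-174] with discriminant 4·(-174) = -696.
Since gcd(191, -696) = 1 the prime 191 does not ramify.
(-174/191) = 17^95 mod 191 = 1, giving Legendre symbol 1.
Legendre symbol 1 ⇒ 191 is split.

split — (191) = 𝔭₁𝔭₂ with 𝔭₁ ≠ 𝔭₂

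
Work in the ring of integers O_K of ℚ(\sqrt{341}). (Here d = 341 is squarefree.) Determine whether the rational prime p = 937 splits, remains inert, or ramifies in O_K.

inert

Since 341 ≡ 1 mod 4, the ring of integers is ℤ[(1+√341)/2] with discriminant 341.
disc(K) = 341 is not divisible by 937; 937 is unramified.
(341/937) = 341^468 mod 937 = 936, giving Legendre symbol -1.
Legendre symbol -1 ⇒ 937 is inert.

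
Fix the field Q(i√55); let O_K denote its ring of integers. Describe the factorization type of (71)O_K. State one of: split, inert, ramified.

d = -55 ≡ 1 (mod 4), so O_K = ℤ[(1+√-55)/2] and disc(K) = d = -55.
Since gcd(71, -55) = 1 the prime 71 does not ramify.
Compute (-55/71) via Euler: 16^((71-1)/2) mod 71 = 1, so (-55/71) = 1.
d is a quadratic residue mod p, hence 71 splits in O_K.

71 splits in O_K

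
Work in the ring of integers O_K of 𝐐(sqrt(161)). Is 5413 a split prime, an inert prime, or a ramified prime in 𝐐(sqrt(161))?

Since 161 ≡ 1 mod 4, the ring of integers is ℤ[(1+√161)/2] with discriminant 161.
Since gcd(5413, 161) = 1 the prime 5413 does not ramify.
Compute (161/5413) via Euler: 161^((5413-1)/2) mod 5413 = 1, so (161/5413) = 1.
(161/5413) = 1, so 5413 splits.

splits completely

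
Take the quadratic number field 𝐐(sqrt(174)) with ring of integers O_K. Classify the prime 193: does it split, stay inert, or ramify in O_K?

d = 174 ≡ 2 (mod 4), so O_K = ℤ[√174] and disc(K) = 4d = 696.
disc(K) = 696 is not divisible by 193; 193 is unramified.
Compute (174/193) via Euler: 174^((193-1)/2) mod 193 = 192, so (174/193) = -1.
d is a non-residue mod p, hence 193 remains inert in O_K.

inert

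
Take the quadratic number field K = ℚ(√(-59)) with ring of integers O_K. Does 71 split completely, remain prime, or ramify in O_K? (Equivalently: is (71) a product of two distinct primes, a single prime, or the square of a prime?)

71 splits in O_K

-59 mod 4 = 1, hence disc K = -59 and O_K = ℤ[(1+√-59)/2].
71 ∤ -59, so 71 is unramified.
Legendre symbol by Euler's criterion: (-59/71) ≡ (-59)^35 ≡ 1 (mod 71), i.e. (-59/71) = 1.
(-59/71) = 1, so 71 splits.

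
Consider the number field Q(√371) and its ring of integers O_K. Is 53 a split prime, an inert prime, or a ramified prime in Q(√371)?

p ramifies

d = 371 ≡ 3 (mod 4), so O_K = ℤ[√371] and disc(K) = 4d = 1484.
disc(K) = 1484 = 53·28, so p = 53 is ramified.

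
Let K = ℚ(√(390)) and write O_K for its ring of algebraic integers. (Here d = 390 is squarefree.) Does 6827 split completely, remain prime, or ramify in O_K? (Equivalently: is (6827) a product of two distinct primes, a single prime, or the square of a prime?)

d = 390 ≡ 2 (mod 4), so O_K = ℤ[√390] and disc(K) = 4d = 1560.
6827 ∤ 1560, so 6827 is unramified.
Euler's criterion: 390^3413 mod 6827 = 6826. Thus (390|6827) = -1.
d is a non-residue mod p, hence 6827 remains inert in O_K.

inert — (6827) stays prime in O_K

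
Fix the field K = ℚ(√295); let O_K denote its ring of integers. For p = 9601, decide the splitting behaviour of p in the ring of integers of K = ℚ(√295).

inert — (9601) stays prime in O_K

d = 295 ≡ 3 (mod 4), so O_K = ℤ[√295] and disc(K) = 4d = 1180.
Since gcd(9601, 1180) = 1 the prime 9601 does not ramify.
Euler's criterion: 295^4800 mod 9601 = 9600. Thus (295|9601) = -1.
Legendre symbol -1 ⇒ 9601 is inert.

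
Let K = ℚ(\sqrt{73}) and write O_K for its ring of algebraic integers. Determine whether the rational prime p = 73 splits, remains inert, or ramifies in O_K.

73 mod 4 = 1, hence disc K = 73 and O_K = ℤ[(1+√73)/2].
73 divides disc(K) = 73, so 73 ramifies.

p ramifies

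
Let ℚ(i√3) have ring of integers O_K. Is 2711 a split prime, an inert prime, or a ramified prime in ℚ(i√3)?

Since -3 ≡ 1 mod 4, the ring of integers is ℤ[(1+√-3)/2] with discriminant -3.
disc(K) = -3 is not divisible by 2711; 2711 is unramified.
Legendre symbol by Euler's criterion: (-3/2711) ≡ (-3)^1355 ≡ 2710 (mod 2711), i.e. (-3/2711) = -1.
Legendre symbol -1 ⇒ 2711 is inert.

inert — (2711) stays prime in O_K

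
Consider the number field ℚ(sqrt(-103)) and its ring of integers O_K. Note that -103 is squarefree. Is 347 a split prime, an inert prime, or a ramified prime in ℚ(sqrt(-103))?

d = -103 ≡ 1 (mod 4), so O_K = ℤ[(1+√-103)/2] and disc(K) = d = -103.
disc(K) = -103 is not divisible by 347; 347 is unramified.
Legendre symbol by Euler's criterion: (-103/347) ≡ (-103)^173 ≡ 1 (mod 347), i.e. (-103/347) = 1.
(-103/347) = 1, so 347 splits.

splits completely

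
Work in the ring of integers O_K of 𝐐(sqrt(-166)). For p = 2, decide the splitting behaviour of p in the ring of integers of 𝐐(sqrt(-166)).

-166 mod 4 = 2, hence disc K = 4·(-166) = -664 and O_K = ℤ[√-166].
disc(K) = -664 = 2·(-332), so p = 2 is ramified.

ramifies in O_K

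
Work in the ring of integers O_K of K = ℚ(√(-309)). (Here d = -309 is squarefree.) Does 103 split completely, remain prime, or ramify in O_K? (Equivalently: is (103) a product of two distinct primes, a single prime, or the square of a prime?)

Since -309 ≢ 1 mod 4, the ring of integers is ℤ[√-309] with discriminant 4·(-309) = -1236.
103 divides disc(K) = -1236, so 103 ramifies.

103 is ramified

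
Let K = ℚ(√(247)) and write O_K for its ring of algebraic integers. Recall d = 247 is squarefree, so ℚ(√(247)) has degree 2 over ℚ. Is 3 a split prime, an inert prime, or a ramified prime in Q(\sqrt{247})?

splits completely

Since 247 ≢ 1 mod 4, the ring of integers is ℤ[√247] with discriminant 4·247 = 988.
Since gcd(3, 988) = 1 the prime 3 does not ramify.
Legendre symbol by Euler's criterion: (247/3) ≡ 247^1 ≡ 1 (mod 3), i.e. (247/3) = 1.
(247/3) = 1, so 3 splits.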